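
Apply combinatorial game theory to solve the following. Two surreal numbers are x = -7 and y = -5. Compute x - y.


x = -7, y = -5
x - y = -7 - -5 = -2

-2


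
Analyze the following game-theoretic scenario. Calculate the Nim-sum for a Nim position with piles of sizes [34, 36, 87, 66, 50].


We need the XOR (exclusive or) of all pile sizes.
After XOR-ing pile 1 (size 34): 0 XOR 34 = 34
After XOR-ing pile 2 (size 36): 34 XOR 36 = 6
After XOR-ing pile 3 (size 87): 6 XOR 87 = 81
After XOR-ing pile 4 (size 66): 81 XOR 66 = 19
After XOR-ing pile 5 (size 50): 19 XOR 50 = 33
The Nim-value of this position is 33.

33


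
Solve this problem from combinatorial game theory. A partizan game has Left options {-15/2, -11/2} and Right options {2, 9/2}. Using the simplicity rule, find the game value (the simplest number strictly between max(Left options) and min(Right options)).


Left options: {-15/2, -11/2}, max = -11/2
Right options: {2, 9/2}, min = 2
All options are numbers and max(Left) < min(Right), so by the simplicity theorem the value is the simplest (earliest-born) number strictly between -11/2 and 2.
Integers -5 through 1 all lie strictly between -11/2 and 2.
Among integers, the simplest (lowest birthday = smallest |n|; 0 is born on day 0, +-n on day n) is 0.
No non-integer in the interval can be simpler: if x is a non-integer in the interval, then floor(x) or ceil(x) also lies in the interval (the interval contains an integer), and both are proper prefixes of x's sign expansion, i.e. born earlier. So the game value is 0.
Game value = 0

0


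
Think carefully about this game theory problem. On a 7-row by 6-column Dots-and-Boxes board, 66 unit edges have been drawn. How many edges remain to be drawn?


Grid: 7 x 6 boxes, i.e. 8 rows and 7 columns of dots.
Horizontal edges: (rows + 1) * cols = 8 * 6 = 48
Vertical edges: rows * (cols + 1) = 7 * 7 = 49
Total edges: 48 + 49 = 97
Edges drawn: 66
Remaining: 97 - 66 = 31

31


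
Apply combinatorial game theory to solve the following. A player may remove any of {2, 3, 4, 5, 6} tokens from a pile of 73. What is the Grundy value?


The subtraction set is S = {2, 3, 4, 5, 6}.
G(k) = mex{ G(k - s) : s in S, s <= k }. We compute iteratively: G(0) = 0.
G(1) = mex({}) = 0
G(2) = mex({0}) = 1
G(3) = mex({0}) = 1
G(4) = mex({0, 1}) = 2
G(5) = mex({0, 1}) = 2
G(6) = mex({0, 1, 2}) = 3
G(7) = mex({0, 1, 2}) = 3
G(8) = mex({1, 2, 3}) = 0
G(9) = mex({1, 2, 3}) = 0
G(10) = mex({0, 2, 3}) = 1
G(11) = mex({0, 2, 3}) = 1
G(12) = mex({0, 1, 3}) = 2
G(13) = mex({0, 1, 3}) = 2
Observe that G(8)..G(13) = 0, 0, 1, 1, 2, 2 repeats G(0)..G(5) = 0, 0, 1, 1, 2, 2.
For k >= max(S) = 6, G(k) is determined by the previous 6 values G(k-6)..G(k-1); a window of 6 consecutive values has recurred shifted by 8, so by induction G(k + 8) = G(k) for all k >= 0: the sequence is periodic from the start with period 8.
One period: G(0..7) = 0, 0, 1, 1, 2, 2, 3, 3.
73 mod 8 = 1, so G(73) = G(1) = 0.

0


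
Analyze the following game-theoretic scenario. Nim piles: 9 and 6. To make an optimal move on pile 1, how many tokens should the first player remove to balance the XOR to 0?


Piles: 9 and 6
Current XOR: 9 XOR 6 = 15 (non-zero, so this is an N-position).
To make the XOR zero, we need to find a move that balances the piles.
For pile 1 (size 9): target = 9 XOR 15 = 6
We reduce pile 1 from 9 to 6.
Tokens removed: 9 - 6 = 3
Verification: 6 XOR 6 = 0

3


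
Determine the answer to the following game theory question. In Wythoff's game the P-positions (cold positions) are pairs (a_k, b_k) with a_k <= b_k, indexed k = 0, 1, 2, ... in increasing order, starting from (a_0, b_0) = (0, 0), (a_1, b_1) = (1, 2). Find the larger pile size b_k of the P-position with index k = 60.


By Wythoff's theorem, a_k = floor(k * phi) and b_k = floor(k * phi^2) = a_k + k, where phi = (1 + sqrt(5))/2 is the golden ratio.
phi = (1 + sqrt(5))/2 = 1.618034
phi^2 = phi + 1 = 2.618034
k = 60
k * phi^2 = 60 * 2.618034 = 157.082039
b_60 = floor(k * phi^2) = 157 (check: a_60 + k = 97 + 60 = 157)

157


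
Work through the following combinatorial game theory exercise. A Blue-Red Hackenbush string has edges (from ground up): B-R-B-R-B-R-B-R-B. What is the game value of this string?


Edges (from ground): B-R-B-R-B-R-B-R-B
By Berlekamp's sign-expansion rule, a Blue-Red Hackenbush stalk has the value of the surreal number whose sign sequence is the edge sequence with B -> + and R -> -.
Sign sequence: +-+-+-+-+
Trace the sign expansion in the surreal number tree, starting from 0:
Edge 1: B (sign +) -> bounds (0, +inf), value = 1
Edge 2: R (sign -) -> bounds (0, 1), value = 1/2
Edge 3: B (sign +) -> bounds (1/2, 1), value = 3/4
Edge 4: R (sign -) -> bounds (1/2, 3/4), value = 5/8
Edge 5: B (sign +) -> bounds (5/8, 3/4), value = 11/16
Edge 6: R (sign -) -> bounds (5/8, 11/16), value = 21/32
Edge 7: B (sign +) -> bounds (21/32, 11/16), value = 43/64
Edge 8: R (sign -) -> bounds (21/32, 43/64), value = 85/128
Edge 9: B (sign +) -> bounds (85/128, 43/64), value = 171/256
Game value = 171/256

171/256


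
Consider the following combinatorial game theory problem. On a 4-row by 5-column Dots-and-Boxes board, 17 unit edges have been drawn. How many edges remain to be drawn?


Grid: 4 x 5 boxes, i.e. 5 rows and 6 columns of dots.
Horizontal edges: (rows + 1) * cols = 5 * 5 = 25
Vertical edges: rows * (cols + 1) = 4 * 6 = 24
Total edges: 25 + 24 = 49
Edges drawn: 17
Remaining: 49 - 17 = 32

32


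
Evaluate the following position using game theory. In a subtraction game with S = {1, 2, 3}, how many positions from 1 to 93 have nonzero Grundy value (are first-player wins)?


Subtraction set S = {1, 2, 3}, so G(n) = n mod 4.
G(n) = 0 when n is a multiple of 4.
Multiples of 4 in [1, 93]: 23
N-positions (nonzero Grundy) = 93 - 23 = 70

70


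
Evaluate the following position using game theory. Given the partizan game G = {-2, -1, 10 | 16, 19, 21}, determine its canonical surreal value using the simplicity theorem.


Left options: {-2, -1, 10}, max = 10
Right options: {16, 19, 21}, min = 16
All options are numbers and max(Left) < min(Right), so by the simplicity theorem the value is the simplest (earliest-born) number strictly between 10 and 16.
Integers 11 through 15 all lie strictly between 10 and 16.
Among integers, the simplest (lowest birthday = smallest |n|; 0 is born on day 0, +-n on day n) is 11.
No non-integer in the interval can be simpler: if x is a non-integer in the interval, then floor(x) or ceil(x) also lies in the interval (the interval contains an integer), and both are proper prefixes of x's sign expansion, i.e. born earlier. So the game value is 11.
Game value = 11

11


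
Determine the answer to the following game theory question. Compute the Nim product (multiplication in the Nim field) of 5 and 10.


Nim multiplication is bilinear over XOR: (u XOR v) * w = (u*w) XOR (v*w).
So we split each operand into its bit components and XOR the pairwise Nim products.
5 = 1 + 4 (as XOR of powers of 2).
10 = 2 + 8 (as XOR of powers of 2).
Using the standard Nim-product table on single bits:
  2*2 = 3,   2*4 = 8,   2*8 = 12,
  4*4 = 6,   4*8 = 11,  8*8 = 13,
and  1*x = x (identity), k*l = l*k (commutative).
Pairwise Nim products:
  1 * 2 = 2
  1 * 8 = 8
  4 * 2 = 8
  4 * 8 = 11
XOR them: 2 XOR 8 XOR 8 XOR 11 = 9.
Result: 5 * 10 = 9 (in Nim).

9


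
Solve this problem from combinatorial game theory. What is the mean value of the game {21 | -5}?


Game = {21 | -5}, a switch {a | b} with numbers a > b.
Its thermograph has left wall a - t and right wall b + t, which meet at t = (a - b)/2, where both equal (a + b)/2. So the mast (mean value) is at (a + b)/2.
Mean = (21 + (-5))/2 = 16/2 = 8

8


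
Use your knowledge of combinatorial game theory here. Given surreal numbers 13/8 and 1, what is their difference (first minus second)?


x = 13/8, y = 1
Converting to common denominator: 8
x = 13/8, y = 8/8
x - y = 13/8 - 1 = 5/8

5/8


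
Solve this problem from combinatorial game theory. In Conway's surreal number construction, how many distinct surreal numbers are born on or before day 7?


Day 0: {|} = 0 is born. Count = 1.
Day n: the number of surreal numbers born by day n is 2^(n+1) - 1.
By day 0: 2^1 - 1 = 1
By day 1: 2^2 - 1 = 3
By day 2: 2^3 - 1 = 7
By day 3: 2^4 - 1 = 15
By day 4: 2^5 - 1 = 31
By day 5: 2^6 - 1 = 63
By day 6: 2^7 - 1 = 127
By day 7: 2^8 - 1 = 255
By day 7: 255 surreal numbers.

255


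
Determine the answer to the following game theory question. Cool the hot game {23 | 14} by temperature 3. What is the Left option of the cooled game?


Original game: {23 | 14} (a switch {a | b} with a > b).
Cooling by t (for t below the temperature (a - b)/2 = 9/2) taxes each move by t: {a | b} cooled by t is {a - t | b + t}.
Cooling amount: t = 3
Cooled Left option: 23 - 3 = 20
Cooled Right option: 14 + 3 = 17
Cooled game: {20 | 17}
Left option = 20

20


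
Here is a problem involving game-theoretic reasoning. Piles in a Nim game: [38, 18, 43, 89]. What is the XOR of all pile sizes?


We need the XOR (exclusive or) of all pile sizes.
After XOR-ing pile 1 (size 38): 0 XOR 38 = 38
After XOR-ing pile 2 (size 18): 38 XOR 18 = 52
After XOR-ing pile 3 (size 43): 52 XOR 43 = 31
After XOR-ing pile 4 (size 89): 31 XOR 89 = 70
The Nim-value of this position is 70.

70


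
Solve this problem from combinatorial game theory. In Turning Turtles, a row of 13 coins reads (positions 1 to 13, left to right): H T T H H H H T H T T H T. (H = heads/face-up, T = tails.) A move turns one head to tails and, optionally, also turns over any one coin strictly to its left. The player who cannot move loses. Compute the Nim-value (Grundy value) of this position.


Coins: H T T H H H H T H T T H T
Key fact: a single head at position k behaves exactly like a Nim heap of size k (turning it to T and optionally flipping a coin at j < k corresponds to moving the heap from k to j, or to 0), and heads combine as a disjunctive sum (two heads at the same place would cancel, matching j XOR j = 0). So the Nim-value is the XOR of the 1-indexed positions of the heads.
Face-up positions (1-indexed): [1, 4, 5, 6, 7, 9, 12]
XOR 0 with 1: 0 XOR 1 = 1
XOR 1 with 4: 1 XOR 4 = 5
XOR 5 with 5: 5 XOR 5 = 0
XOR 0 with 6: 0 XOR 6 = 6
XOR 6 with 7: 6 XOR 7 = 1
XOR 1 with 9: 1 XOR 9 = 8
XOR 8 with 12: 8 XOR 12 = 4
Nim-value = 4

4


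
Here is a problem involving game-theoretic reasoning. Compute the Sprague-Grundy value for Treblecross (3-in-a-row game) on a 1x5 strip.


Treblecross: place X on empty cells; 3-in-a-row wins.
Playing within two cells of an existing X lets the opponent win at once, so sensible play treats the cells i-2..i+2 around each X as dead. The player left with no safe cell loses, so this is a normal-play take-away game on strips of safe cells.
Placing X at cell i (0-indexed) of a strip of k safe cells leaves independent strips of sizes max(0, i-2) and max(0, k-i-3). Hence G(k) = mex{ G(max(0,i-2)) XOR G(max(0,k-i-3)) : 0 <= i < k }, with G(0) = 0.
G(1): splits (0,0):0^0=0 -> mex({0}) = 1
G(2): splits (0,0):0^0=0 -> mex({0}) = 1
G(3): splits (0,0):0^0=0 -> mex({0}) = 1
G(4): splits (0,1):0^1=1 (0,0):0^0=0 -> mex({0, 1}) = 2
G(5): splits (0,2):0^1=1 (0,1):0^1=1 (0,0):0^0=0 -> mex({0, 1}) = 2
Therefore G(5) = 2.

2


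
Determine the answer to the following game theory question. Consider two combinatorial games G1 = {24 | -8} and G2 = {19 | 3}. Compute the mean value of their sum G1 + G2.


G1 = {24 | -8}, G2 = {19 | 3}
Each is a switch {a | b} with numbers a > b; its mean value is (a + b)/2, and mean value is additive over game sums: m(G1 + G2) = m(G1) + m(G2).
Mean of G1 = (24 + (-8))/2 = 16/2 = 8
Mean of G2 = (19 + (3))/2 = 22/2 = 11
Mean of G1 + G2 = 8 + 11 = 19

19


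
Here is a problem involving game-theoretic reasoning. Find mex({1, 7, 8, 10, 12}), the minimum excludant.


Set = {1, 7, 8, 10, 12}
0 is NOT in the set. This is the mex.
mex = 0

0


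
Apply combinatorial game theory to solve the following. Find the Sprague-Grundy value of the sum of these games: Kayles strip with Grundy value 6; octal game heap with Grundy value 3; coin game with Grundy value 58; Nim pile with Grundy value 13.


By the Sprague-Grundy theorem, the Grundy value of a sum of games is the XOR of individual Grundy values.
Kayles strip: Grundy value = 6. Running XOR: 0 XOR 6 = 6
octal game heap: Grundy value = 3. Running XOR: 6 XOR 3 = 5
coin game: Grundy value = 58. Running XOR: 5 XOR 58 = 63
Nim pile: Grundy value = 13. Running XOR: 63 XOR 13 = 50
The combined Grundy value is 50.

50


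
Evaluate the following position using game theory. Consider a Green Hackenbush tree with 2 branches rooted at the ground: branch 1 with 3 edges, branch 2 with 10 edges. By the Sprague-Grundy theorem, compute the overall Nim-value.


The tree has 2 branches from the ground vertex.
In Green Hackenbush, the Nim-value of a simple path of length k is k.
Branch 1: length 3, Nim-value = 3
Branch 2: length 10, Nim-value = 10
Total Nim-value = XOR of all branch values:
0 XOR 3 = 3
3 XOR 10 = 9
Nim-value of the tree = 9

9


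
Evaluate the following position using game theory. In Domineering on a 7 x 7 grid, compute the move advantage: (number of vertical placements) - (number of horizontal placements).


Board is 7 x 7 (rows x cols).
Left (vertical) placements: (rows-1) * cols = 6 * 7 = 42
Right (horizontal) placements: rows * (cols-1) = 7 * 6 = 42
Advantage = Left - Right = 42 - 42 = 0

0


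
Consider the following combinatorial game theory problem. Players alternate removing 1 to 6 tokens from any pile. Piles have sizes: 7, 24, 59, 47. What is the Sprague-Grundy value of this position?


Subtraction set: {1, 2, 3, 4, 5, 6}
For this subtraction set, G(n) = n mod 7 (period = max + 1 = 7).
Pile 1 (size 7): G(7) = 7 mod 7 = 0
Pile 2 (size 24): G(24) = 24 mod 7 = 3
Pile 3 (size 59): G(59) = 59 mod 7 = 3
Pile 4 (size 47): G(47) = 47 mod 7 = 5
Total Grundy value = XOR of all: 0 XOR 3 XOR 3 XOR 5 = 5

5


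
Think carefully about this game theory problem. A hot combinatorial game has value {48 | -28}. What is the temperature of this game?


The game is {48 | -28}, a switch {a | b} with numbers a > b.
Cooling {a | b} by t gives {a - t | b + t}, which stops being hot when a - t = b + t, i.e. at t = (a - b)/2. So the temperature of a switch is (a - b)/2.
Temperature = (Left option - Right option) / 2
= (48 - (-28)) / 2
= 76 / 2
= 38

38


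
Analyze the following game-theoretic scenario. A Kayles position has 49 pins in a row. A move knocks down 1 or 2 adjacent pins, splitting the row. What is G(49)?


Kayles: a move removes 1 or 2 adjacent pins from a contiguous row.
Removing pins from a row of k leaves two independent rows (a, b) with a + b = k - 1 (one pin) or a + b = k - 2 (two pins); an end removal gives a = 0.
By Sprague-Grundy, G(k) = mex{ G(a) XOR G(b) } over all these splits. G(0) = 0.
G(1): splits (0,0):0^0=0 -> mex({0}) = 1
G(2): splits (0,1):0^1=1 (0,0):0^0=0 -> mex({0, 1}) = 2
G(3): splits (0,2):0^2=2 (1,1):1^1=0 (0,1):0^1=1 -> mex({0, 1, 2}) = 3
G(4): splits (0,3):0^3=3 (1,2):1^2=3 (0,2):0^2=2 (1,1):1^1=0 -> mex({0, 2, 3}) = 1
G(5): splits (0,4):0^1=1 (1,3):1^3=2 (2,2):2^2=0 (0,3):0^3=3 (1,2):1^2=3 -> mex({0, 1, 2, 3}) = 4
G(6) = mex({0, 1, 2, 4}) = 3
G(7) = mex({0, 1, 3, 4, 5}) = 2
G(8) = mex({0, 2, 3, 5, 6}) = 1
G(9) = mex({0, 1, 2, 3, 6, 7}) = 4
G(10) = mex({0, 1, 3, 4, 5, 7}) = 2
G(11) = mex({0, 1, 2, 3, 4, 5}) = 6
G(12) = mex({0, 1, 2, 3, 5, 6, 7}) = 4
G(13) = mex({0, 2, 3, 4, 6, 7}) = 1
G(14) = mex({0, 1, 4, 5, 6, 7}) = 2
G(15) = mex({0, 1, 2, 3, 4, 5, 6}) = 7
G(16) = mex({0, 2, 3, 5, 6, 7}) = 1
G(17) = mex({0, 1, 2, 3, 5, 6, 7}) = 4
G(18) = mex({0, 1, 2, 4, 5, 6}) = 3
G(19) = mex({0, 1, 3, 4, 5, 7}) = 2
G(20) = mex({0, 2, 3, 4, 5, 6, 7}) = 1
G(21) = mex({0, 1, 2, 3, 5, 6, 7}) = 4
G(22) = mex({0, 1, 2, 3, 4, 5, 7}) = 6
G(23) = mex({0, 1, 2, 3, 4, 5, 6}) = 7
G(24) = mex({0, 1, 2, 3, 5, 6, 7}) = 4
G(25) = mex({0, 2, 3, 4, 6, 7}) = 1
G(26) = mex({0, 1, 3, 4, 5, 6, 7}) = 2
G(27) = mex({0, 1, 2, 3, 4, 5, 6, 7}) = 8
G(28) = mex({0, 1, 2, 3, 4, 6, 7, 8}) = 5
G(29) = mex({0, 1, 2, 3, 5, 6, 7, 8, 9}) = 4
G(30) = mex({0, 1, 2, 3, 4, 5, 6, 9, 10}) = 7
G(31) = mex({0, 1, 3, 4, 5, 7, 10, 11}) = 2
G(32) = mex({0, 2, 3, 4, 5, 6, 7, 9, 11}) = 1
G(33) = mex({0, 1, 2, 3, 4, 5, 6, 7, 9, 12}) = 8
G(34) = mex({0, 1, 2, 3, 4, 5, 7, 8, 11, 12}) = 6
G(35) = mex({0, 1, 2, 3, 4, 5, 6, 8, 9, 10, 11}) = 7
G(36) = mex({0, 1, 2, 3, 5, 6, 7, 9, 10}) = 4
G(37) = mex({0, 2, 3, 4, 6, 7, 9, 10, 11, 12}) = 1
G(38) = mex({0, 1, 3, 4, 5, 6, 7, 9, 10, 11, 12}) = 2
G(39) = mex({0, 1, 2, 4, 5, 6, 7, 9, 10, 12, 14}) = 3
G(40) = mex({0, 2, 3, 4, 6, 7, 11, 12, 14}) = 1
G(41) = mex({0, 1, 2, 3, 5, 6, 7, 9, 10, 11, 12}) = 4
G(42) = mex({0, 1, 2, 3, 4, 5, 6, 9, 10}) = 7
G(43) = mex({0, 1, 3, 4, 5, 7, 9, 10, 12, 15}) = 2
G(44) = mex({0, 2, 3, 4, 5, 6, 7, 9, 10, 12, 15}) = 1
G(45) = mex({0, 1, 2, 3, 4, 5, 6, 7, 9, 10, 12, 14}) = 8
G(46) = mex({0, 1, 3, 4, 5, 7, 8, 11, 12, 14}) = 2
G(47) = mex({0, 1, 2, 3, 4, 5, 6, 8, 9, 10, 11, 12}) = 7
G(48) = mex({0, 1, 2, 3, 5, 6, 7, 9, 10}) = 4
G(49) = mex({0, 2, 3, 4, 6, 7, 9, 10, 11, 12, 15}) = 1
Therefore G(49) = 1.

1


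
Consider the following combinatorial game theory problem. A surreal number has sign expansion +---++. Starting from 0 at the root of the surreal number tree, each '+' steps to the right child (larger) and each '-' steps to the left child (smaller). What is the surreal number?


Sign expansion: +---++
Rule: track bounds (lo, hi), initially (-inf, +inf). On '+', the current value becomes lo and we move to the simplest number in (value, hi): value + 1 if hi = +inf, otherwise the midpoint (value + hi)/2. On '-', the current value becomes hi and we move to value - 1 if lo = -inf, otherwise the midpoint (lo + value)/2.
Start at 0.
Step 1: sign = +, move right. Bounds: (0, +inf). Value = 1
Step 2: sign = -, move left. Bounds: (0, 1). Value = 1/2
Step 3: sign = -, move left. Bounds: (0, 1/2). Value = 1/4
Step 4: sign = -, move left. Bounds: (0, 1/4). Value = 1/8
Step 5: sign = +, move right. Bounds: (1/8, 1/4). Value = 3/16
Step 6: sign = +, move right. Bounds: (3/16, 1/4). Value = 7/32
The surreal number with sign expansion +---++ is 7/32.

7/32


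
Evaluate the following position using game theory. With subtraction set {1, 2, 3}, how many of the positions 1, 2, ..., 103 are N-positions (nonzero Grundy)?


Subtraction set S = {1, 2, 3}, so G(n) = n mod 4.
G(n) = 0 when n is a multiple of 4.
Multiples of 4 in [1, 103]: 25
N-positions (nonzero Grundy) = 103 - 25 = 78

78


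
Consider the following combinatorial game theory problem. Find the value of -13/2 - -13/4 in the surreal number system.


x = -13/2, y = -13/4
Converting to common denominator: 4
x = -26/4, y = -13/4
x - y = -13/2 - -13/4 = -13/4

-13/4


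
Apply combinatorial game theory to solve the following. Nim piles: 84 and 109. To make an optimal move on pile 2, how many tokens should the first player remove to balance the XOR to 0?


Piles: 84 and 109
Current XOR: 84 XOR 109 = 57 (non-zero, so this is an N-position).
To make the XOR zero, we need to find a move that balances the piles.
For pile 2 (size 109): target = 109 XOR 57 = 84
We reduce pile 2 from 109 to 84.
Tokens removed: 109 - 84 = 25
Verification: 84 XOR 84 = 0

25


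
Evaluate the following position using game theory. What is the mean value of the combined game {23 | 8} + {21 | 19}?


G1 = {23 | 8}, G2 = {21 | 19}
Each is a switch {a | b} with numbers a > b; its mean value is (a + b)/2, and mean value is additive over game sums: m(G1 + G2) = m(G1) + m(G2).
Mean of G1 = (23 + (8))/2 = 31/2 = 31/2
Mean of G2 = (21 + (19))/2 = 40/2 = 20
Mean of G1 + G2 = 31/2 + 20 = 71/2

71/2


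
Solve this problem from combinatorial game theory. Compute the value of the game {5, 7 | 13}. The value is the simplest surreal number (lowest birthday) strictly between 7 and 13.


Left options: {5, 7}, max = 7
Right options: {13}, min = 13
All options are numbers and max(Left) < min(Right), so by the simplicity theorem the value is the simplest (earliest-born) number strictly between 7 and 13.
Integers 8 through 12 all lie strictly between 7 and 13.
Among integers, the simplest (lowest birthday = smallest |n|; 0 is born on day 0, +-n on day n) is 8.
No non-integer in the interval can be simpler: if x is a non-integer in the interval, then floor(x) or ceil(x) also lies in the interval (the interval contains an integer), and both are proper prefixes of x's sign expansion, i.e. born earlier. So the game value is 8.
Game value = 8

8


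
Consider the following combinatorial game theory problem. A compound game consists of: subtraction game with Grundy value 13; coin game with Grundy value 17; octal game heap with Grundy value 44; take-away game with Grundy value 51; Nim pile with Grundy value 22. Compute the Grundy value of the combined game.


By the Sprague-Grundy theorem, the Grundy value of a sum of games is the XOR of individual Grundy values.
subtraction game: Grundy value = 13. Running XOR: 0 XOR 13 = 13
coin game: Grundy value = 17. Running XOR: 13 XOR 17 = 28
octal game heap: Grundy value = 44. Running XOR: 28 XOR 44 = 48
take-away game: Grundy value = 51. Running XOR: 48 XOR 51 = 3
Nim pile: Grundy value = 22. Running XOR: 3 XOR 22 = 21
The combined Grundy value is 21.

21


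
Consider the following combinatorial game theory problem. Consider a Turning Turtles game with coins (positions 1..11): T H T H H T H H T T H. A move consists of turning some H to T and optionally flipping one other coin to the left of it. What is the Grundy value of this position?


Coins: T H T H H T H H T T H
Key fact: a single head at position k behaves exactly like a Nim heap of size k (turning it to T and optionally flipping a coin at j < k corresponds to moving the heap from k to j, or to 0), and heads combine as a disjunctive sum (two heads at the same place would cancel, matching j XOR j = 0). So the Nim-value is the XOR of the 1-indexed positions of the heads.
Face-up positions (1-indexed): [2, 4, 5, 7, 8, 11]
XOR 0 with 2: 0 XOR 2 = 2
XOR 2 with 4: 2 XOR 4 = 6
XOR 6 with 5: 6 XOR 5 = 3
XOR 3 with 7: 3 XOR 7 = 4
XOR 4 with 8: 4 XOR 8 = 12
XOR 12 with 11: 12 XOR 11 = 7
Nim-value = 7

7


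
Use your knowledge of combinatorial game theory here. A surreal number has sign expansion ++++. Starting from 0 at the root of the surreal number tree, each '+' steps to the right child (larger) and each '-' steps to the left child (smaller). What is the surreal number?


Sign expansion: ++++
Rule: track bounds (lo, hi), initially (-inf, +inf). On '+', the current value becomes lo and we move to the simplest number in (value, hi): value + 1 if hi = +inf, otherwise the midpoint (value + hi)/2. On '-', the current value becomes hi and we move to value - 1 if lo = -inf, otherwise the midpoint (lo + value)/2.
Start at 0.
Step 1: sign = +, move right. Bounds: (0, +inf). Value = 1
Step 2: sign = +, move right. Bounds: (1, +inf). Value = 2
Step 3: sign = +, move right. Bounds: (2, +inf). Value = 3
Step 4: sign = +, move right. Bounds: (3, +inf). Value = 4
The surreal number with sign expansion ++++ is 4.

4


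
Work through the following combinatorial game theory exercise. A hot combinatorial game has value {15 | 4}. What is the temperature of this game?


The game is {15 | 4}, a switch {a | b} with numbers a > b.
Cooling {a | b} by t gives {a - t | b + t}, which stops being hot when a - t = b + t, i.e. at t = (a - b)/2. So the temperature of a switch is (a - b)/2.
Temperature = (Left option - Right option) / 2
= (15 - (4)) / 2
= 11 / 2
= 11/2

11/2


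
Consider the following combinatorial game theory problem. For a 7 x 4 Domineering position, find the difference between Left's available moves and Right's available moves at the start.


Board is 7 x 4 (rows x cols).
Left (vertical) placements: (rows-1) * cols = 6 * 4 = 24
Right (horizontal) placements: rows * (cols-1) = 7 * 3 = 21
Advantage = Left - Right = 24 - 21 = 3

3


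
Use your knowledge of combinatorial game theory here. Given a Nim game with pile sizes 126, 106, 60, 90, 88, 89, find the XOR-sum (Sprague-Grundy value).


We need the XOR (exclusive or) of all pile sizes.
After XOR-ing pile 1 (size 126): 0 XOR 126 = 126
After XOR-ing pile 2 (size 106): 126 XOR 106 = 20
After XOR-ing pile 3 (size 60): 20 XOR 60 = 40
After XOR-ing pile 4 (size 90): 40 XOR 90 = 114
After XOR-ing pile 5 (size 88): 114 XOR 88 = 42
After XOR-ing pile 6 (size 89): 42 XOR 89 = 115
The Nim-value of this position is 115.

115


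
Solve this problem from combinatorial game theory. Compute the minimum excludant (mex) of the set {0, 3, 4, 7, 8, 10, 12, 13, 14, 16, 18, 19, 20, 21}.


Set = {0, 3, 4, 7, 8, 10, 12, 13, 14, 16, 18, 19, 20, 21}
0 is in the set.
1 is NOT in the set. This is the mex.
mex = 1

1


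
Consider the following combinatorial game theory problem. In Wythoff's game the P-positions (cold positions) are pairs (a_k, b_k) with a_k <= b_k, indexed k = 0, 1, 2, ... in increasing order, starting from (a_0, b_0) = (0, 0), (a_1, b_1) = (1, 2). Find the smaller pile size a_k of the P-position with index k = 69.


By Wythoff's theorem, a_k = floor(k * phi) and b_k = floor(k * phi^2) = a_k + k, where phi = (1 + sqrt(5))/2 is the golden ratio.
phi = (1 + sqrt(5))/2 = 1.618034
k = 69
k * phi = 69 * 1.618034 = 111.644345
a_69 = floor(k * phi) = 111

111


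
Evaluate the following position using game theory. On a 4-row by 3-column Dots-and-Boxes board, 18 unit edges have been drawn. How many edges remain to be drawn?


Grid: 4 x 3 boxes, i.e. 5 rows and 4 columns of dots.
Horizontal edges: (rows + 1) * cols = 5 * 3 = 15
Vertical edges: rows * (cols + 1) = 4 * 4 = 16
Total edges: 15 + 16 = 31
Edges drawn: 18
Remaining: 31 - 18 = 13

13


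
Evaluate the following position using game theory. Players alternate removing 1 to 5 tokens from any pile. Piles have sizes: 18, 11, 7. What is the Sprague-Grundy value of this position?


Subtraction set: {1, 2, 3, 4, 5}
For this subtraction set, G(n) = n mod 6 (period = max + 1 = 6).
Pile 1 (size 18): G(18) = 18 mod 6 = 0
Pile 2 (size 11): G(11) = 11 mod 6 = 5
Pile 3 (size 7): G(7) = 7 mod 6 = 1
Total Grundy value = XOR of all: 0 XOR 5 XOR 1 = 4

4


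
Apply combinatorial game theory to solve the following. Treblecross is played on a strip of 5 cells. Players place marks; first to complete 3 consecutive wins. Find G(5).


Treblecross: place X on empty cells; 3-in-a-row wins.
Playing within two cells of an existing X lets the opponent win at once, so sensible play treats the cells i-2..i+2 around each X as dead. The player left with no safe cell loses, so this is a normal-play take-away game on strips of safe cells.
Placing X at cell i (0-indexed) of a strip of k safe cells leaves independent strips of sizes max(0, i-2) and max(0, k-i-3). Hence G(k) = mex{ G(max(0,i-2)) XOR G(max(0,k-i-3)) : 0 <= i < k }, with G(0) = 0.
G(1): splits (0,0):0^0=0 -> mex({0}) = 1
G(2): splits (0,0):0^0=0 -> mex({0}) = 1
G(3): splits (0,0):0^0=0 -> mex({0}) = 1
G(4): splits (0,1):0^1=1 (0,0):0^0=0 -> mex({0, 1}) = 2
G(5): splits (0,2):0^1=1 (0,1):0^1=1 (0,0):0^0=0 -> mex({0, 1}) = 2
Therefore G(5) = 2.

2


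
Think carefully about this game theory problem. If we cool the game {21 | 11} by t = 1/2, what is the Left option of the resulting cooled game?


Original game: {21 | 11} (a switch {a | b} with a > b).
Cooling by t (for t below the temperature (a - b)/2 = 5) taxes each move by t: {a | b} cooled by t is {a - t | b + t}.
Cooling amount: t = 1/2
Cooled Left option: 21 - 1/2 = 41/2
Cooled Right option: 11 + 1/2 = 23/2
Cooled game: {41/2 | 23/2}
Left option = 41/2

41/2


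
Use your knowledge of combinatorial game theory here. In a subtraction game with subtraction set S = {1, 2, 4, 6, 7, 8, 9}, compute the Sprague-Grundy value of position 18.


The subtraction set is S = {1, 2, 4, 6, 7, 8, 9}.
G(k) = mex{ G(k - s) : s in S, s <= k }. We compute iteratively: G(0) = 0.
G(1) = mex({0}) = 1
G(2) = mex({0, 1}) = 2
G(3) = mex({1, 2}) = 0
G(4) = mex({0, 2}) = 1
G(5) = mex({0, 1}) = 2
G(6) = mex({0, 1, 2}) = 3
G(7) = mex({0, 1, 2, 3}) = 4
G(8) = mex({0, 1, 2, 3, 4}) = 5
G(9) = mex({0, 1, 2, 4, 5}) = 3
G(10) = mex({0, 1, 2, 3, 5}) = 4
G(11) = mex({0, 1, 2, 3, 4}) = 5
G(12) = mex({0, 1, 2, 3, 4, 5}) = 6
G(13) = mex({1, 2, 3, 4, 5, 6}) = 0
G(14) = mex({0, 2, 3, 4, 5, 6}) = 1
G(15) = mex({0, 1, 3, 4, 5}) = 2
G(16) = mex({1, 2, 3, 4, 5, 6}) = 0
G(17) = mex({0, 2, 3, 4, 5}) = 1
G(18) = mex({0, 1, 3, 4, 5, 6}) = 2
Therefore G(18) = 2.

2


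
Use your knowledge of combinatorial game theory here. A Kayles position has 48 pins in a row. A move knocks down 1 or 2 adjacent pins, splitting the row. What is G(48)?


Kayles: a move removes 1 or 2 adjacent pins from a contiguous row.
Removing pins from a row of k leaves two independent rows (a, b) with a + b = k - 1 (one pin) or a + b = k - 2 (two pins); an end removal gives a = 0.
By Sprague-Grundy, G(k) = mex{ G(a) XOR G(b) } over all these splits. G(0) = 0.
G(1): splits (0,0):0^0=0 -> mex({0}) = 1
G(2): splits (0,1):0^1=1 (0,0):0^0=0 -> mex({0, 1}) = 2
G(3): splits (0,2):0^2=2 (1,1):1^1=0 (0,1):0^1=1 -> mex({0, 1, 2}) = 3
G(4): splits (0,3):0^3=3 (1,2):1^2=3 (0,2):0^2=2 (1,1):1^1=0 -> mex({0, 2, 3}) = 1
G(5): splits (0,4):0^1=1 (1,3):1^3=2 (2,2):2^2=0 (0,3):0^3=3 (1,2):1^2=3 -> mex({0, 1, 2, 3}) = 4
G(6) = mex({0, 1, 2, 4}) = 3
G(7) = mex({0, 1, 3, 4, 5}) = 2
G(8) = mex({0, 2, 3, 5, 6}) = 1
G(9) = mex({0, 1, 2, 3, 6, 7}) = 4
G(10) = mex({0, 1, 3, 4, 5, 7}) = 2
G(11) = mex({0, 1, 2, 3, 4, 5}) = 6
G(12) = mex({0, 1, 2, 3, 5, 6, 7}) = 4
G(13) = mex({0, 2, 3, 4, 6, 7}) = 1
G(14) = mex({0, 1, 4, 5, 6, 7}) = 2
G(15) = mex({0, 1, 2, 3, 4, 5, 6}) = 7
G(16) = mex({0, 2, 3, 5, 6, 7}) = 1
G(17) = mex({0, 1, 2, 3, 5, 6, 7}) = 4
G(18) = mex({0, 1, 2, 4, 5, 6}) = 3
G(19) = mex({0, 1, 3, 4, 5, 7}) = 2
G(20) = mex({0, 2, 3, 4, 5, 6, 7}) = 1
G(21) = mex({0, 1, 2, 3, 5, 6, 7}) = 4
G(22) = mex({0, 1, 2, 3, 4, 5, 7}) = 6
G(23) = mex({0, 1, 2, 3, 4, 5, 6}) = 7
G(24) = mex({0, 1, 2, 3, 5, 6, 7}) = 4
G(25) = mex({0, 2, 3, 4, 6, 7}) = 1
G(26) = mex({0, 1, 3, 4, 5, 6, 7}) = 2
G(27) = mex({0, 1, 2, 3, 4, 5, 6, 7}) = 8
G(28) = mex({0, 1, 2, 3, 4, 6, 7, 8}) = 5
G(29) = mex({0, 1, 2, 3, 5, 6, 7, 8, 9}) = 4
G(30) = mex({0, 1, 2, 3, 4, 5, 6, 9, 10}) = 7
G(31) = mex({0, 1, 3, 4, 5, 7, 10, 11}) = 2
G(32) = mex({0, 2, 3, 4, 5, 6, 7, 9, 11}) = 1
G(33) = mex({0, 1, 2, 3, 4, 5, 6, 7, 9, 12}) = 8
G(34) = mex({0, 1, 2, 3, 4, 5, 7, 8, 11, 12}) = 6
G(35) = mex({0, 1, 2, 3, 4, 5, 6, 8, 9, 10, 11}) = 7
G(36) = mex({0, 1, 2, 3, 5, 6, 7, 9, 10}) = 4
G(37) = mex({0, 2, 3, 4, 6, 7, 9, 10, 11, 12}) = 1
G(38) = mex({0, 1, 3, 4, 5, 6, 7, 9, 10, 11, 12}) = 2
G(39) = mex({0, 1, 2, 4, 5, 6, 7, 9, 10, 12, 14}) = 3
G(40) = mex({0, 2, 3, 4, 6, 7, 11, 12, 14}) = 1
G(41) = mex({0, 1, 2, 3, 5, 6, 7, 9, 10, 11, 12}) = 4
G(42) = mex({0, 1, 2, 3, 4, 5, 6, 9, 10}) = 7
G(43) = mex({0, 1, 3, 4, 5, 7, 9, 10, 12, 15}) = 2
G(44) = mex({0, 2, 3, 4, 5, 6, 7, 9, 10, 12, 15}) = 1
G(45) = mex({0, 1, 2, 3, 4, 5, 6, 7, 9, 10, 12, 14}) = 8
G(46) = mex({0, 1, 3, 4, 5, 7, 8, 11, 12, 14}) = 2
G(47) = mex({0, 1, 2, 3, 4, 5, 6, 8, 9, 10, 11, 12}) = 7
G(48) = mex({0, 1, 2, 3, 5, 6, 7, 9, 10}) = 4
Therefore G(48) = 4.

4


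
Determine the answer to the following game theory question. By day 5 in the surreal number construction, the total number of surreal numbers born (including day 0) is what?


Day 0: {|} = 0 is born. Count = 1.
Day n: the number of surreal numbers born by day n is 2^(n+1) - 1.
By day 0: 2^1 - 1 = 1
By day 1: 2^2 - 1 = 3
By day 2: 2^3 - 1 = 7
By day 3: 2^4 - 1 = 15
By day 4: 2^5 - 1 = 31
By day 5: 2^6 - 1 = 63
By day 5: 63 surreal numbers.

63


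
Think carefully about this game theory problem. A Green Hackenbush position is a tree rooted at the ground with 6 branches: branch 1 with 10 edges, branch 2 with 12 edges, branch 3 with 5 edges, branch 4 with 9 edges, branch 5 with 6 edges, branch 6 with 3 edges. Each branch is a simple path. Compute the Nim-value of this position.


The tree has 6 branches from the ground vertex.
In Green Hackenbush, the Nim-value of a simple path of length k is k.
Branch 1: length 10, Nim-value = 10
Branch 2: length 12, Nim-value = 12
Branch 3: length 5, Nim-value = 5
Branch 4: length 9, Nim-value = 9
Branch 5: length 6, Nim-value = 6
Branch 6: length 3, Nim-value = 3
Total Nim-value = XOR of all branch values:
0 XOR 10 = 10
10 XOR 12 = 6
6 XOR 5 = 3
3 XOR 9 = 10
10 XOR 6 = 12
12 XOR 3 = 15
Nim-value of the tree = 15

15


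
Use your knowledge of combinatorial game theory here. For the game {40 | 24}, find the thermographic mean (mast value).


Game = {40 | 24}, a switch {a | b} with numbers a > b.
Its thermograph has left wall a - t and right wall b + t, which meet at t = (a - b)/2, where both equal (a + b)/2. So the mast (mean value) is at (a + b)/2.
Mean = (40 + (24))/2 = 64/2 = 32

32


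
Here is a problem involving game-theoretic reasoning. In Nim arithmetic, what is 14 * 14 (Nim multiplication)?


Nim multiplication is bilinear over XOR: (u XOR v) * w = (u*w) XOR (v*w).
So we split each operand into its bit components and XOR the pairwise Nim products.
14 = 2 + 4 + 8 (as XOR of powers of 2).
14 = 2 + 4 + 8 (as XOR of powers of 2).
Using the standard Nim-product table on single bits:
  2*2 = 3,   2*4 = 8,   2*8 = 12,
  4*4 = 6,   4*8 = 11,  8*8 = 13,
and  1*x = x (identity), k*l = l*k (commutative).
Pairwise Nim products:
  2 * 2 = 3
  2 * 4 = 8
  2 * 8 = 12
  4 * 2 = 8
  4 * 4 = 6
  4 * 8 = 11
  8 * 2 = 12
  8 * 4 = 11
  8 * 8 = 13
XOR them: 3 XOR 8 XOR 12 XOR 8 XOR 6 XOR 11 XOR 12 XOR 11 XOR 13 = 8.
Result: 14 * 14 = 8 (in Nim).

8


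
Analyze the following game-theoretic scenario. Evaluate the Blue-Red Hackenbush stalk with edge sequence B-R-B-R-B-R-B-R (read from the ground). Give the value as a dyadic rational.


Edges (from ground): B-R-B-R-B-R-B-R
By Berlekamp's sign-expansion rule, a Blue-Red Hackenbush stalk has the value of the surreal number whose sign sequence is the edge sequence with B -> + and R -> -.
Sign sequence: +-+-+-+-
Trace the sign expansion in the surreal number tree, starting from 0:
Edge 1: B (sign +) -> bounds (0, +inf), value = 1
Edge 2: R (sign -) -> bounds (0, 1), value = 1/2
Edge 3: B (sign +) -> bounds (1/2, 1), value = 3/4
Edge 4: R (sign -) -> bounds (1/2, 3/4), value = 5/8
Edge 5: B (sign +) -> bounds (5/8, 3/4), value = 11/16
Edge 6: R (sign -) -> bounds (5/8, 11/16), value = 21/32
Edge 7: B (sign +) -> bounds (21/32, 11/16), value = 43/64
Edge 8: R (sign -) -> bounds (21/32, 43/64), value = 85/128
Game value = 85/128

85/128


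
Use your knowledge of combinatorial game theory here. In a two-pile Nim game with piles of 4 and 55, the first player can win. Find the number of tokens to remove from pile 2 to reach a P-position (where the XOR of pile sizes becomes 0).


Piles: 4 and 55
Current XOR: 4 XOR 55 = 51 (non-zero, so this is an N-position).
To make the XOR zero, we need to find a move that balances the piles.
For pile 2 (size 55): target = 55 XOR 51 = 4
We reduce pile 2 from 55 to 4.
Tokens removed: 55 - 4 = 51
Verification: 4 XOR 4 = 0

51


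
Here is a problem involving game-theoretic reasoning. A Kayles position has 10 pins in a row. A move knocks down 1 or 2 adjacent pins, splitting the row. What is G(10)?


Kayles: a move removes 1 or 2 adjacent pins from a contiguous row.
Removing pins from a row of k leaves two independent rows (a, b) with a + b = k - 1 (one pin) or a + b = k - 2 (two pins); an end removal gives a = 0.
By Sprague-Grundy, G(k) = mex{ G(a) XOR G(b) } over all these splits. G(0) = 0.
G(1): splits (0,0):0^0=0 -> mex({0}) = 1
G(2): splits (0,1):0^1=1 (0,0):0^0=0 -> mex({0, 1}) = 2
G(3): splits (0,2):0^2=2 (1,1):1^1=0 (0,1):0^1=1 -> mex({0, 1, 2}) = 3
G(4): splits (0,3):0^3=3 (1,2):1^2=3 (0,2):0^2=2 (1,1):1^1=0 -> mex({0, 2, 3}) = 1
G(5): splits (0,4):0^1=1 (1,3):1^3=2 (2,2):2^2=0 (0,3):0^3=3 (1,2):1^2=3 -> mex({0, 1, 2, 3}) = 4
G(6) = mex({0, 1, 2, 4}) = 3
G(7) = mex({0, 1, 3, 4, 5}) = 2
G(8) = mex({0, 2, 3, 5, 6}) = 1
G(9) = mex({0, 1, 2, 3, 6, 7}) = 4
G(10) = mex({0, 1, 3, 4, 5, 7}) = 2
Therefore G(10) = 2.

2


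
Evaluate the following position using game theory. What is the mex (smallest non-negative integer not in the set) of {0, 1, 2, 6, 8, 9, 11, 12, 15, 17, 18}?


Set = {0, 1, 2, 6, 8, 9, 11, 12, 15, 17, 18}
0 is in the set.
1 is in the set.
2 is in the set.
3 is NOT in the set. This is the mex.
mex = 3

3


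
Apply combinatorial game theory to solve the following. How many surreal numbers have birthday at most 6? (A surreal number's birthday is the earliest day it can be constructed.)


Day 0: {|} = 0 is born. Count = 1.
Day n: the number of surreal numbers born by day n is 2^(n+1) - 1.
By day 0: 2^1 - 1 = 1
By day 1: 2^2 - 1 = 3
By day 2: 2^3 - 1 = 7
By day 3: 2^4 - 1 = 15
By day 4: 2^5 - 1 = 31
By day 5: 2^6 - 1 = 63
By day 6: 2^7 - 1 = 127
By day 6: 127 surreal numbers.

127


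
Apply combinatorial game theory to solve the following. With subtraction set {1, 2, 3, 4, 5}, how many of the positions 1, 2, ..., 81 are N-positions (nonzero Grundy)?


Subtraction set S = {1, 2, 3, 4, 5}, so G(n) = n mod 6.
G(n) = 0 when n is a multiple of 6.
Multiples of 6 in [1, 81]: 13
N-positions (nonzero Grundy) = 81 - 13 = 68

68


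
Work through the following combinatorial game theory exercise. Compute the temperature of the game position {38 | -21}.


The game is {38 | -21}, a switch {a | b} with numbers a > b.
Cooling {a | b} by t gives {a - t | b + t}, which stops being hot when a - t = b + t, i.e. at t = (a - b)/2. So the temperature of a switch is (a - b)/2.
Temperature = (Left option - Right option) / 2
= (38 - (-21)) / 2
= 59 / 2
= 59/2

59/2


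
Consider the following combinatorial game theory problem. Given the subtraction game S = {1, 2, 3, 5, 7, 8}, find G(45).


The subtraction set is S = {1, 2, 3, 5, 7, 8}.
G(k) = mex{ G(k - s) : s in S, s <= k }. We compute iteratively: G(0) = 0.
G(1) = mex({0}) = 1
G(2) = mex({0, 1}) = 2
G(3) = mex({0, 1, 2}) = 3
G(4) = mex({1, 2, 3}) = 0
G(5) = mex({0, 2, 3}) = 1
G(6) = mex({0, 1, 3}) = 2
G(7) = mex({0, 1, 2}) = 3
G(8) = mex({0, 1, 2, 3}) = 4
G(9) = mex({0, 1, 2, 3, 4}) = 5
G(10) = mex({1, 2, 3, 4, 5}) = 0
G(11) = mex({0, 2, 3, 4, 5}) = 1
G(12) = mex({0, 1, 3, 5}) = 2
G(13) = mex({0, 1, 2, 4}) = 3
G(14) = mex({1, 2, 3, 5}) = 0
G(15) = mex({0, 2, 3, 4}) = 1
G(16) = mex({0, 1, 3, 4, 5}) = 2
G(17) = mex({0, 1, 2, 5}) = 3
Observe that G(10)..G(17) = 0, 1, 2, 3, 0, 1, 2, 3 repeats G(0)..G(7) = 0, 1, 2, 3, 0, 1, 2, 3.
For k >= max(S) = 8, G(k) is determined by the previous 8 values G(k-8)..G(k-1); a window of 8 consecutive values has recurred shifted by 10, so by induction G(k + 10) = G(k) for all k >= 0: the sequence is periodic from the start with period 10.
One period: G(0..9) = 0, 1, 2, 3, 0, 1, 2, 3, 4, 5.
45 mod 10 = 5, so G(45) = G(5) = 1.

1


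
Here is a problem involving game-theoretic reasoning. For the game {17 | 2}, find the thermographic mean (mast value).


Game = {17 | 2}, a switch {a | b} with numbers a > b.
Its thermograph has left wall a - t and right wall b + t, which meet at t = (a - b)/2, where both equal (a + b)/2. So the mast (mean value) is at (a + b)/2.
Mean = (17 + (2))/2 = 19/2 = 19/2

19/2


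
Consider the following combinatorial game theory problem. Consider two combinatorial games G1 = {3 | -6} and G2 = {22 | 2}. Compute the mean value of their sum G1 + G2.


G1 = {3 | -6}, G2 = {22 | 2}
Each is a switch {a | b} with numbers a > b; its mean value is (a + b)/2, and mean value is additive over game sums: m(G1 + G2) = m(G1) + m(G2).
Mean of G1 = (3 + (-6))/2 = -3/2 = -3/2
Mean of G2 = (22 + (2))/2 = 24/2 = 12
Mean of G1 + G2 = -3/2 + 12 = 21/2

21/2


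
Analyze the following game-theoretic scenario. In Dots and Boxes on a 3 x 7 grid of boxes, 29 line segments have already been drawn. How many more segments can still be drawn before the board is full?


Grid: 3 x 7 boxes, i.e. 4 rows and 8 columns of dots.
Horizontal edges: (rows + 1) * cols = 4 * 7 = 28
Vertical edges: rows * (cols + 1) = 3 * 8 = 24
Total edges: 28 + 24 = 52
Edges drawn: 29
Remaining: 52 - 29 = 23

23


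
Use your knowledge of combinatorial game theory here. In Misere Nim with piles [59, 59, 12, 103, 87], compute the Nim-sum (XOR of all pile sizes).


We need the XOR (exclusive or) of all pile sizes.
After XOR-ing pile 1 (size 59): 0 XOR 59 = 59
After XOR-ing pile 2 (size 59): 59 XOR 59 = 0
After XOR-ing pile 3 (size 12): 0 XOR 12 = 12
After XOR-ing pile 4 (size 103): 12 XOR 103 = 107
After XOR-ing pile 5 (size 87): 107 XOR 87 = 60
The Nim-value of this position is 60.

60
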